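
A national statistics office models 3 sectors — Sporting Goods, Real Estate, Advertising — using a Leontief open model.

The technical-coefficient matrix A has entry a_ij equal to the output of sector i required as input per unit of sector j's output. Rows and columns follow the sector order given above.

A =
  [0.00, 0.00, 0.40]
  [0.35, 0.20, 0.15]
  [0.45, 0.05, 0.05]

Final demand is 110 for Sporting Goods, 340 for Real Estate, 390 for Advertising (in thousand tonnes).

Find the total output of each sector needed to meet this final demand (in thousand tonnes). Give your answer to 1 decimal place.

I − A =
  [   1.00     0.00    -0.40]
  [  -0.35     0.80    -0.15]
  [  -0.45    -0.05     0.95]
Cofactors of I−A, C_ij = (−1)^(i+j)·(minor ij) (rows/columns in the sector order above):
  C_11 = (0.80)(0.95) − (-0.15)(-0.05) = 0.7525
  C_12 = −[(-0.35)(0.95) − (-0.15)(-0.45)] = 0.4000
  C_13 = (-0.35)(-0.05) − (0.80)(-0.45) = 0.3775
  C_21 = −[(0.00)(0.95) − (-0.40)(-0.05)] = 0.0200
  C_22 = (1.00)(0.95) − (-0.40)(-0.45) = 0.7700
  C_23 = −[(1.00)(-0.05) − (0.00)(-0.45)] = 0.0500
  C_31 = (0.00)(-0.15) − (-0.40)(0.80) = 0.3200
  C_32 = −[(1.00)(-0.15) − (-0.40)(-0.35)] = 0.2900
  C_33 = (1.00)(0.80) − (0.00)(-0.35) = 0.8000
det(I−A) = Σ_j (I−A)_1j·C_1j = (1.00)(0.7525) + (0.00)(0.4000) + (-0.40)(0.3775) = 0.6015
adj(I−A) = Cᵀ =
  [ 0.7525   0.0200   0.3200]
  [ 0.4000   0.7700   0.2900]
  [ 0.3775   0.0500   0.8000]
(I − A)⁻¹ = adj(I−A) / det(I−A) ≈
  [   1.2510     0.0333     0.5320]
  [   0.6650     1.2801     0.4821]
  [   0.6276     0.0831     1.3300]
x = (I − A)⁻¹ d = adj(I−A)·d / det(I−A), with det(I−A) = 0.6015:
  x_1 = (0.7525·110 + 0.0200·340 + 0.3200·390) / 0.6015 = 214.375 / 0.6015 ≈ 356.4
  x_2 = (0.4000·110 + 0.7700·340 + 0.2900·390) / 0.6015 = 418.90 / 0.6015 ≈ 696.4
  x_3 = (0.3775·110 + 0.0500·340 + 0.8000·390) / 0.6015 = 370.525 / 0.6015 ≈ 616.0

x_1 = 356.4, x_2 = 696.4, x_3 = 616.0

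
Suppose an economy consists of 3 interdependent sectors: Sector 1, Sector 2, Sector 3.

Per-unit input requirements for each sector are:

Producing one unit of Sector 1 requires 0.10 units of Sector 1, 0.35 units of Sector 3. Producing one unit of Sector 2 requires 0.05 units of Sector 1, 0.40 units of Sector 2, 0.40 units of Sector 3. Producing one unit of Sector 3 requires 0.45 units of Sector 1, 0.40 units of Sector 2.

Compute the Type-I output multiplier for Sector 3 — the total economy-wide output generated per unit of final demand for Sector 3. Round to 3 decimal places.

m_3 = 4.041

I − A =
  [   0.90    -0.05    -0.45]
  [   0.00     0.60    -0.40]
  [  -0.35    -0.40     1.00]
Cofactors of I−A, C_ij = (−1)^(i+j)·(minor ij) (rows/columns in the sector order above):
  C_11 = (0.60)(1.00) − (-0.40)(-0.40) = 0.4400
  C_12 = −[(0.00)(1.00) − (-0.40)(-0.35)] = 0.1400
  C_13 = (0.00)(-0.40) − (0.60)(-0.35) = 0.2100
  C_21 = −[(-0.05)(1.00) − (-0.45)(-0.40)] = 0.2300
  C_22 = (0.90)(1.00) − (-0.45)(-0.35) = 0.7425
  C_23 = −[(0.90)(-0.40) − (-0.05)(-0.35)] = 0.3775
  C_31 = (-0.05)(-0.40) − (-0.45)(0.60) = 0.2900
  C_32 = −[(0.90)(-0.40) − (-0.45)(0.00)] = 0.3600
  C_33 = (0.90)(0.60) − (-0.05)(0.00) = 0.5400
det(I−A) = Σ_j (I−A)_1j·C_1j = (0.90)(0.4400) + (-0.05)(0.1400) + (-0.45)(0.2100) = 0.2945
adj(I−A) = Cᵀ =
  [ 0.4400   0.2300   0.2900]
  [ 0.1400   0.7425   0.3600]
  [ 0.2100   0.3775   0.5400]
(I − A)⁻¹ = adj(I−A) / det(I−A) ≈
  [   1.4941     0.7810     0.9847]
  [   0.4754     2.5212     1.2224]
  [   0.7131     1.2818     1.8336]
The output multiplier for sector j is the column-j sum of the Leontief inverse (I − A)⁻¹ = adj(I−A) / det(I−A).
Column 3 of adj(I−A): (0.2900, 0.3600, 0.5400); det(I−A) = 0.2945.
m_3 = (0.2900 + 0.3600 + 0.5400) / 0.2945 = 1.19 / 0.2945 ≈ 4.041.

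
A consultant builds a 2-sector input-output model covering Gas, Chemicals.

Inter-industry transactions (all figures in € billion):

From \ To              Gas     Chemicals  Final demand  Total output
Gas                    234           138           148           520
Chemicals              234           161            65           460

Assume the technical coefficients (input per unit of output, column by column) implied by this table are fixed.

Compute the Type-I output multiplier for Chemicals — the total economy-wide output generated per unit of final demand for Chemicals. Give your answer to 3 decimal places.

Technical coefficients a_ij = z_ij / X_j:
  a_GG = 234/520 = 0.45, a_CG = 234/520 = 0.45
  a_GC = 138/460 = 0.30, a_CC = 161/460 = 0.35
I − A =
  [   0.55    -0.30]
  [  -0.45     0.65]
det(I−A) = (0.55)(0.65) − (-0.30)(-0.45) = 0.2225
adj(I−A) = [[0.65, 0.30], [0.45, 0.55]]
(I − A)⁻¹ = adj(I−A) / det(I−A) ≈
  [   2.9213     1.3483]
  [   2.0225     2.4719]
The output multiplier for sector j is the column-j sum of the Leontief inverse (I − A)⁻¹ = adj(I−A) / det(I−A).
Column C of adj(I−A): (0.30, 0.55); det(I−A) = 0.2225.
m_C = (0.30 + 0.55) / 0.2225 = 0.85 / 0.2225 ≈ 3.820.

m_C = 3.820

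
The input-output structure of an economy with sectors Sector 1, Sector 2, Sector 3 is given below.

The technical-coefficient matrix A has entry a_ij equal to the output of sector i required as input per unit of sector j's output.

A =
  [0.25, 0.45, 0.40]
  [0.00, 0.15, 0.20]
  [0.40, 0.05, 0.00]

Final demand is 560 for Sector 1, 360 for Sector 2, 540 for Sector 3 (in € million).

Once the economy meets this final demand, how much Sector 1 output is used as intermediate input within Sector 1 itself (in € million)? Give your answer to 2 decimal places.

z_11 = 475.87

I − A =
  [   0.75    -0.45    -0.40]
  [   0.00     0.85    -0.20]
  [  -0.40    -0.05     1.00]
Cofactors of I−A, C_ij = (−1)^(i+j)·(minor ij) (rows/columns in the sector order above):
  C_11 = (0.85)(1.00) − (-0.20)(-0.05) = 0.8400
  C_12 = −[(0.00)(1.00) − (-0.20)(-0.40)] = 0.0800
  C_13 = (0.00)(-0.05) − (0.85)(-0.40) = 0.3400
  C_21 = −[(-0.45)(1.00) − (-0.40)(-0.05)] = 0.4700
  C_22 = (0.75)(1.00) − (-0.40)(-0.40) = 0.5900
  C_23 = −[(0.75)(-0.05) − (-0.45)(-0.40)] = 0.2175
  C_31 = (-0.45)(-0.20) − (-0.40)(0.85) = 0.4300
  C_32 = −[(0.75)(-0.20) − (-0.40)(0.00)] = 0.1500
  C_33 = (0.75)(0.85) − (-0.45)(0.00) = 0.6375
det(I−A) = Σ_j (I−A)_1j·C_1j = (0.75)(0.8400) + (-0.45)(0.0800) + (-0.40)(0.3400) = 0.4580
adj(I−A) = Cᵀ =
  [ 0.8400   0.4700   0.4300]
  [ 0.0800   0.5900   0.1500]
  [ 0.3400   0.2175   0.6375]
(I − A)⁻¹ = adj(I−A) / det(I−A) ≈
  [   1.8341     1.0262     0.9389]
  [   0.1747     1.2882     0.3275]
  [   0.7424     0.4749     1.3919]
First solve x = (I − A)⁻¹ d = adj(I−A)·d / det(I−A); in particular x_1 = (0.8400·560 + 0.4700·360 + 0.4300·540) / 0.4580 = 871.80 / 0.4580 ≈ 1903.4934.
Intermediate flow from 1 to 1: z_11 = a_11 · x_1 = 0.25 × 871.80 / 0.4580 = 217.95 / 0.4580 ≈ 475.87.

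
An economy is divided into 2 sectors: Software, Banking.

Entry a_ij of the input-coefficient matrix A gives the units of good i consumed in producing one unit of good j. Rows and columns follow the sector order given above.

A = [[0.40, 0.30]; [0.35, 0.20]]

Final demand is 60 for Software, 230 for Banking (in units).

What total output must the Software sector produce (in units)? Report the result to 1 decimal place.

I − A =
  [   0.60    -0.30]
  [  -0.35     0.80]
det(I−A) = (0.60)(0.80) − (-0.30)(-0.35) = 0.3750
adj(I−A) = [[0.80, 0.30], [0.35, 0.60]]
(I − A)⁻¹ = adj(I−A) / det(I−A) ≈
  [   2.1333     0.8000]
  [   0.9333     1.6000]
x = (I − A)⁻¹ d = adj(I−A)·d / det(I−A), with det(I−A) = 0.3750:
  x_S = (0.80·60 + 0.30·230) / 0.3750 = 117.00 / 0.3750 = 312.0
  x_B = (0.35·60 + 0.60·230) / 0.3750 = 159.00 / 0.3750 = 424.0

x_S = 312.0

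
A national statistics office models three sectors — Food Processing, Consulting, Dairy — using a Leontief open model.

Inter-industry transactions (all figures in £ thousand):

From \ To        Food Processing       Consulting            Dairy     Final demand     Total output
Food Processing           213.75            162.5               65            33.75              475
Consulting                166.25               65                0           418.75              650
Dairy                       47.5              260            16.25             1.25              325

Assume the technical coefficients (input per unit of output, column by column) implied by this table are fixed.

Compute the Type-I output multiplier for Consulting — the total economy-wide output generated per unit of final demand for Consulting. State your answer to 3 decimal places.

m_2 = 3.122

Technical coefficients a_ij = z_ij / X_j:
  a_11 = 213.75/475 = 0.45, a_21 = 166.25/475 = 0.35, a_31 = 47.5/475 = 0.10
  a_12 = 162.5/650 = 0.25, a_22 = 65/650 = 0.10, a_32 = 260/650 = 0.40
  a_13 = 65/325 = 0.20, a_23 = 0/325 = 0.00, a_33 = 16.25/325 = 0.05
I − A =
  [   0.55    -0.25    -0.20]
  [  -0.35     0.90     0.00]
  [  -0.10    -0.40     0.95]
Cofactors of I−A, C_ij = (−1)^(i+j)·(minor ij) (rows/columns in the sector order above):
  C_11 = (0.90)(0.95) − (0.00)(-0.40) = 0.8550
  C_12 = −[(-0.35)(0.95) − (0.00)(-0.10)] = 0.3325
  C_13 = (-0.35)(-0.40) − (0.90)(-0.10) = 0.2300
  C_21 = −[(-0.25)(0.95) − (-0.20)(-0.40)] = 0.3175
  C_22 = (0.55)(0.95) − (-0.20)(-0.10) = 0.5025
  C_23 = −[(0.55)(-0.40) − (-0.25)(-0.10)] = 0.2450
  C_31 = (-0.25)(0.00) − (-0.20)(0.90) = 0.1800
  C_32 = −[(0.55)(0.00) − (-0.20)(-0.35)] = 0.0700
  C_33 = (0.55)(0.90) − (-0.25)(-0.35) = 0.4075
det(I−A) = Σ_j (I−A)_1j·C_1j = (0.55)(0.8550) + (-0.25)(0.3325) + (-0.20)(0.2300) = 0.341125
adj(I−A) = Cᵀ =
  [ 0.8550   0.3175   0.1800]
  [ 0.3325   0.5025   0.0700]
  [ 0.2300   0.2450   0.4075]
(I − A)⁻¹ = adj(I−A) / det(I−A) ≈
  [   2.5064     0.9307     0.5277]
  [   0.9747     1.4731     0.2052]
  [   0.6742     0.7182     1.1946]
The output multiplier for sector j is the column-j sum of the Leontief inverse (I − A)⁻¹ = adj(I−A) / det(I−A).
Column 2 of adj(I−A): (0.3175, 0.5025, 0.2450); det(I−A) = 0.341125.
m_2 = (0.3175 + 0.5025 + 0.2450) / 0.341125 = 1.065 / 0.341125 ≈ 3.122.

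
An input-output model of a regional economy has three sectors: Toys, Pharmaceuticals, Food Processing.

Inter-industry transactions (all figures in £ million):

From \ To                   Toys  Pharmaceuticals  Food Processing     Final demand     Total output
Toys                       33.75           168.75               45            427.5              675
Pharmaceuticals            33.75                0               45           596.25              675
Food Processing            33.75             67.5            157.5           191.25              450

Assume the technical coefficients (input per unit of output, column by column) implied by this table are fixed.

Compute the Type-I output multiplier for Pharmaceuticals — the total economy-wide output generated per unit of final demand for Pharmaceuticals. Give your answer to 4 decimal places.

m_P = 1.5047

Technical coefficients a_ij = z_ij / X_j:
  a_TT = 33.75/675 = 0.05, a_PT = 33.75/675 = 0.05, a_FT = 33.75/675 = 0.05
  a_TP = 168.75/675 = 0.25, a_PP = 0/675 = 0.00, a_FP = 67.5/675 = 0.10
  a_TF = 45/450 = 0.10, a_PF = 45/450 = 0.10, a_FF = 157.5/450 = 0.35
I − A =
  [   0.95    -0.25    -0.10]
  [  -0.05     1.00    -0.10]
  [  -0.05    -0.10     0.65]
Cofactors of I−A, C_ij = (−1)^(i+j)·(minor ij) (rows/columns in the sector order above):
  C_11 = (1.00)(0.65) − (-0.10)(-0.10) = 0.6400
  C_12 = −[(-0.05)(0.65) − (-0.10)(-0.05)] = 0.0375
  C_13 = (-0.05)(-0.10) − (1.00)(-0.05) = 0.0550
  C_21 = −[(-0.25)(0.65) − (-0.10)(-0.10)] = 0.1725
  C_22 = (0.95)(0.65) − (-0.10)(-0.05) = 0.6125
  C_23 = −[(0.95)(-0.10) − (-0.25)(-0.05)] = 0.1075
  C_31 = (-0.25)(-0.10) − (-0.10)(1.00) = 0.1250
  C_32 = −[(0.95)(-0.10) − (-0.10)(-0.05)] = 0.1000
  C_33 = (0.95)(1.00) − (-0.25)(-0.05) = 0.9375
det(I−A) = Σ_j (I−A)_1j·C_1j = (0.95)(0.6400) + (-0.25)(0.0375) + (-0.10)(0.0550) = 0.593125
adj(I−A) = Cᵀ =
  [ 0.6400   0.1725   0.1250]
  [ 0.0375   0.6125   0.1000]
  [ 0.0550   0.1075   0.9375]
(I − A)⁻¹ = adj(I−A) / det(I−A) ≈
  [   1.07903     0.29083     0.21075]
  [   0.06322     1.03267     0.16860]
  [   0.09273     0.18124     1.58061]
The output multiplier for sector j is the column-j sum of the Leontief inverse (I − A)⁻¹ = adj(I−A) / det(I−A).
Column P of adj(I−A): (0.1725, 0.6125, 0.1075); det(I−A) = 0.593125.
m_P = (0.1725 + 0.6125 + 0.1075) / 0.593125 = 0.8925 / 0.593125 ≈ 1.5047.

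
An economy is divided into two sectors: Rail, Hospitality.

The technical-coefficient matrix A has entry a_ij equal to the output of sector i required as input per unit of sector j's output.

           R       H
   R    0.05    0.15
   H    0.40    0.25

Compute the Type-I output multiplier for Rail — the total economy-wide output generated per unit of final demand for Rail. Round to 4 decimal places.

I − A =
  [   0.95    -0.15]
  [  -0.40     0.75]
det(I−A) = (0.95)(0.75) − (-0.15)(-0.40) = 0.6525
adj(I−A) = [[0.75, 0.15], [0.40, 0.95]]
(I − A)⁻¹ = adj(I−A) / det(I−A) ≈
  [   1.14943     0.22989]
  [   0.61303     1.45594]
The output multiplier for sector j is the column-j sum of the Leontief inverse (I − A)⁻¹ = adj(I−A) / det(I−A).
Column R of adj(I−A): (0.75, 0.40); det(I−A) = 0.6525.
m_R = (0.75 + 0.40) / 0.6525 = 1.15 / 0.6525 ≈ 1.7625.

m_R = 1.7625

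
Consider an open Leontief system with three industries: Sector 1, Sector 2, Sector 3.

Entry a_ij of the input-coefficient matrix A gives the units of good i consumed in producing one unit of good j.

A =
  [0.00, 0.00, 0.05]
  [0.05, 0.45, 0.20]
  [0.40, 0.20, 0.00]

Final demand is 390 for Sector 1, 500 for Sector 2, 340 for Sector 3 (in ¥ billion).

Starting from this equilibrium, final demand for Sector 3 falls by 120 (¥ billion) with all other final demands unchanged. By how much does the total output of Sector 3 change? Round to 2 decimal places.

Δx_3 = -132.40

I − A =
  [   1.00     0.00    -0.05]
  [  -0.05     0.55    -0.20]
  [  -0.40    -0.20     1.00]
Cofactors of I−A, C_ij = (−1)^(i+j)·(minor ij) (rows/columns in the sector order above):
  C_11 = (0.55)(1.00) − (-0.20)(-0.20) = 0.5100
  C_12 = −[(-0.05)(1.00) − (-0.20)(-0.40)] = 0.1300
  C_13 = (-0.05)(-0.20) − (0.55)(-0.40) = 0.2300
  C_21 = −[(0.00)(1.00) − (-0.05)(-0.20)] = 0.0100
  C_22 = (1.00)(1.00) − (-0.05)(-0.40) = 0.9800
  C_23 = −[(1.00)(-0.20) − (0.00)(-0.40)] = 0.2000
  C_31 = (0.00)(-0.20) − (-0.05)(0.55) = 0.0275
  C_32 = −[(1.00)(-0.20) − (-0.05)(-0.05)] = 0.2025
  C_33 = (1.00)(0.55) − (0.00)(-0.05) = 0.5500
det(I−A) = Σ_j (I−A)_1j·C_1j = (1.00)(0.5100) + (0.00)(0.1300) + (-0.05)(0.2300) = 0.4985
adj(I−A) = Cᵀ =
  [ 0.5100   0.0100   0.0275]
  [ 0.1300   0.9800   0.2025]
  [ 0.2300   0.2000   0.5500]
(I − A)⁻¹ = adj(I−A) / det(I−A) ≈
  [   1.0231     0.0201     0.0552]
  [   0.2608     1.9659     0.4062]
  [   0.4614     0.4012     1.1033]
Δx = (I − A)⁻¹ Δd with Δd having -120 in the Sector 3 component and 0 elsewhere.
So Δx_3 = L_33 · (-120), where L_33 = adj(I−A)_33 / det(I−A) = 0.5500 / 0.4985.
Δx_3 = 0.5500 × (-120) / 0.4985 = -66.00 / 0.4985 ≈ -132.40.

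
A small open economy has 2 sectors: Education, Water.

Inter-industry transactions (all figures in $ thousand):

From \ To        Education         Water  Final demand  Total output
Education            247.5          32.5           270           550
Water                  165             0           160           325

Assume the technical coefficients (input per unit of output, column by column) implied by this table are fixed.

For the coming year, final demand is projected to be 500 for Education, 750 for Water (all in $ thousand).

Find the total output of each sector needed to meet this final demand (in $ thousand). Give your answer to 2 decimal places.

x_E = 1105.77, x_W = 1081.73

Technical coefficients a_ij = z_ij / X_j:
  a_EE = 247.5/550 = 0.45, a_WE = 165/550 = 0.30
  a_EW = 32.5/325 = 0.10, a_WW = 0/325 = 0.00
I − A =
  [   0.55    -0.10]
  [  -0.30     1.00]
det(I−A) = (0.55)(1.00) − (-0.10)(-0.30) = 0.5200
adj(I−A) = [[1.00, 0.10], [0.30, 0.55]]
(I − A)⁻¹ = adj(I−A) / det(I−A) ≈
  [   1.9231     0.1923]
  [   0.5769     1.0577]
x = (I − A)⁻¹ d = adj(I−A)·d / det(I−A), with det(I−A) = 0.5200:
  x_E = (1.00·500 + 0.10·750) / 0.5200 = 575.00 / 0.5200 ≈ 1105.77
  x_W = (0.30·500 + 0.55·750) / 0.5200 = 562.50 / 0.5200 ≈ 1081.73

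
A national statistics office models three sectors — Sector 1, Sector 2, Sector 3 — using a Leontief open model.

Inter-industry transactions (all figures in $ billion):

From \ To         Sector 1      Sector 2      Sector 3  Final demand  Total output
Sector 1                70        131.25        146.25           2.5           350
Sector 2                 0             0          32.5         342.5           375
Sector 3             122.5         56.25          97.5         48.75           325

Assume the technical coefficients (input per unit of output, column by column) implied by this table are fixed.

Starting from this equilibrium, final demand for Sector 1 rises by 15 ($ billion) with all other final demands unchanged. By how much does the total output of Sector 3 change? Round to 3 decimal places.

Δx_3 = 13.880

Technical coefficients a_ij = z_ij / X_j:
  a_11 = 70/350 = 0.20, a_21 = 0/350 = 0.00, a_31 = 122.5/350 = 0.35
  a_12 = 131.25/375 = 0.35, a_22 = 0/375 = 0.00, a_32 = 56.25/375 = 0.15
  a_13 = 146.25/325 = 0.45, a_23 = 32.5/325 = 0.10, a_33 = 97.5/325 = 0.30
I − A =
  [   0.80    -0.35    -0.45]
  [   0.00     1.00    -0.10]
  [  -0.35    -0.15     0.70]
Cofactors of I−A, C_ij = (−1)^(i+j)·(minor ij) (rows/columns in the sector order above):
  C_11 = (1.00)(0.70) − (-0.10)(-0.15) = 0.6850
  C_12 = −[(0.00)(0.70) − (-0.10)(-0.35)] = 0.0350
  C_13 = (0.00)(-0.15) − (1.00)(-0.35) = 0.3500
  C_21 = −[(-0.35)(0.70) − (-0.45)(-0.15)] = 0.3125
  C_22 = (0.80)(0.70) − (-0.45)(-0.35) = 0.4025
  C_23 = −[(0.80)(-0.15) − (-0.35)(-0.35)] = 0.2425
  C_31 = (-0.35)(-0.10) − (-0.45)(1.00) = 0.4850
  C_32 = −[(0.80)(-0.10) − (-0.45)(0.00)] = 0.0800
  C_33 = (0.80)(1.00) − (-0.35)(0.00) = 0.8000
det(I−A) = Σ_j (I−A)_1j·C_1j = (0.80)(0.6850) + (-0.35)(0.0350) + (-0.45)(0.3500) = 0.37825
adj(I−A) = Cᵀ =
  [ 0.6850   0.3125   0.4850]
  [ 0.0350   0.4025   0.0800]
  [ 0.3500   0.2425   0.8000]
(I − A)⁻¹ = adj(I−A) / det(I−A) ≈
  [   1.8110     0.8262     1.2822]
  [   0.0925     1.0641     0.2115]
  [   0.9253     0.6411     2.1150]
Δx = (I − A)⁻¹ Δd with Δd having +15 in the Sector 1 component and 0 elsewhere.
So Δx_3 = L_31 · (+15), where L_31 = adj(I−A)_31 / det(I−A) = 0.3500 / 0.37825.
Δx_3 = 0.3500 × (+15) / 0.37825 = 5.25 / 0.37825 ≈ 13.880.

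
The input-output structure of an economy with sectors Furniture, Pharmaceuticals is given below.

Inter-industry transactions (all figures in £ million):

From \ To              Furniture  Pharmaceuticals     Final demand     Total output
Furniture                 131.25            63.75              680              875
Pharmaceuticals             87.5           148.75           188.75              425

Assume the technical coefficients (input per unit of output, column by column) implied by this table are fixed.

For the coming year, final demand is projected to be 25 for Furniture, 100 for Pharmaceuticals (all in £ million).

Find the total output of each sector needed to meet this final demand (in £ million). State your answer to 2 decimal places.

Technical coefficients a_ij = z_ij / X_j:
  a_11 = 131.25/875 = 0.15, a_21 = 87.5/875 = 0.10
  a_12 = 63.75/425 = 0.15, a_22 = 148.75/425 = 0.35
I − A =
  [   0.85    -0.15]
  [  -0.10     0.65]
det(I−A) = (0.85)(0.65) − (-0.15)(-0.10) = 0.5375
adj(I−A) = [[0.65, 0.15], [0.10, 0.85]]
(I − A)⁻¹ = adj(I−A) / det(I−A) ≈
  [   1.2093     0.2791]
  [   0.1860     1.5814]
x = (I − A)⁻¹ d = adj(I−A)·d / det(I−A), with det(I−A) = 0.5375:
  x_1 = (0.65·25 + 0.15·100) / 0.5375 = 31.25 / 0.5375 ≈ 58.14
  x_2 = (0.10·25 + 0.85·100) / 0.5375 = 87.50 / 0.5375 ≈ 162.79

x_1 = 58.14, x_2 = 162.79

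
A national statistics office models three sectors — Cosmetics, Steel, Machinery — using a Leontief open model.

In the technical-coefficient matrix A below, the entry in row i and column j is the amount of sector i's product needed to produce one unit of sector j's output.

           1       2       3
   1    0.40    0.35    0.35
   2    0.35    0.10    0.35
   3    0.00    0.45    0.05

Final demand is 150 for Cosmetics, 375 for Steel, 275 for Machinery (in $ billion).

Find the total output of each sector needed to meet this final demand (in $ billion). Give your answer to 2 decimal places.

x_1 = 1654.61, x_2 = 1437.50, x_3 = 970.39

I − A =
  [   0.60    -0.35    -0.35]
  [  -0.35     0.90    -0.35]
  [   0.00    -0.45     0.95]
Cofactors of I−A, C_ij = (−1)^(i+j)·(minor ij) (rows/columns in the sector order above):
  C_11 = (0.90)(0.95) − (-0.35)(-0.45) = 0.6975
  C_12 = −[(-0.35)(0.95) − (-0.35)(0.00)] = 0.3325
  C_13 = (-0.35)(-0.45) − (0.90)(0.00) = 0.1575
  C_21 = −[(-0.35)(0.95) − (-0.35)(-0.45)] = 0.4900
  C_22 = (0.60)(0.95) − (-0.35)(0.00) = 0.5700
  C_23 = −[(0.60)(-0.45) − (-0.35)(0.00)] = 0.2700
  C_31 = (-0.35)(-0.35) − (-0.35)(0.90) = 0.4375
  C_32 = −[(0.60)(-0.35) − (-0.35)(-0.35)] = 0.3325
  C_33 = (0.60)(0.90) − (-0.35)(-0.35) = 0.4175
det(I−A) = Σ_j (I−A)_1j·C_1j = (0.60)(0.6975) + (-0.35)(0.3325) + (-0.35)(0.1575) = 0.2470
adj(I−A) = Cᵀ =
  [ 0.6975   0.4900   0.4375]
  [ 0.3325   0.5700   0.3325]
  [ 0.1575   0.2700   0.4175]
(I − A)⁻¹ = adj(I−A) / det(I−A) ≈
  [   2.8239     1.9838     1.7713]
  [   1.3462     2.3077     1.3462]
  [   0.6377     1.0931     1.6903]
x = (I − A)⁻¹ d = adj(I−A)·d / det(I−A), with det(I−A) = 0.2470:
  x_1 = (0.6975·150 + 0.4900·375 + 0.4375·275) / 0.2470 = 408.6875 / 0.2470 ≈ 1654.61
  x_2 = (0.3325·150 + 0.5700·375 + 0.3325·275) / 0.2470 = 355.0625 / 0.2470 = 1437.50
  x_3 = (0.1575·150 + 0.2700·375 + 0.4175·275) / 0.2470 = 239.6875 / 0.2470 ≈ 970.39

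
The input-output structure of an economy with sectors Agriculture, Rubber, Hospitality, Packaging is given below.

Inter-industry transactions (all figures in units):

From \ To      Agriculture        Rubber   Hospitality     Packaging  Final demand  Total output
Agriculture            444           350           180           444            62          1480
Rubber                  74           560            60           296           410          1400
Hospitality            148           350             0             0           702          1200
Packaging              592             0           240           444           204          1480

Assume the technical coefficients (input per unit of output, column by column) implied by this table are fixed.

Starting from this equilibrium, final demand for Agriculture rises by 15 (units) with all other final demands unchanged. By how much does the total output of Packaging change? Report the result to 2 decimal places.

Δx_P = 22.71

Technical coefficients a_ij = z_ij / X_j:
  a_AA = 444/1480 = 0.30, a_RA = 74/1480 = 0.05, a_HA = 148/1480 = 0.10, a_PA = 592/1480 = 0.40
  a_AR = 350/1400 = 0.25, a_RR = 560/1400 = 0.40, a_HR = 350/1400 = 0.25, a_PR = 0/1400 = 0.00
  a_AH = 180/1200 = 0.15, a_RH = 60/1200 = 0.05, a_HH = 0/1200 = 0.00, a_PH = 240/1200 = 0.20
  a_AP = 444/1480 = 0.30, a_RP = 296/1480 = 0.20, a_HP = 0/1480 = 0.00, a_PP = 444/1480 = 0.30
I − A =
  [   0.70    -0.25    -0.15    -0.30]
  [  -0.05     0.60    -0.05    -0.20]
  [  -0.10    -0.25     1.00     0.00]
  [  -0.40     0.00    -0.20     0.70]
Compute the cofactors C_ij = (−1)^(i+j)·(3×3 minor ij) of I−A; the adjugate is their transpose:
adj(I−A) = Cᵀ =
  [ 0.401250   0.216250   0.117750   0.233750]
  [ 0.122500   0.353500   0.066750   0.153500]
  [ 0.070750   0.110000   0.193250   0.061750]
  [ 0.249500   0.155000   0.122500   0.386625]
det(I−A) = Σ_j (I−A)_1j·C_1j = (0.70)(0.401250) + (-0.25)(0.122500) + (-0.15)(0.070750) + (-0.30)(0.249500) = 0.1647875
(I − A)⁻¹ = adj(I−A) / det(I−A) ≈
  [   2.4350     1.3123     0.7146     1.4185]
  [   0.7434     2.1452     0.4051     0.9315]
  [   0.4293     0.6675     1.1727     0.3747]
  [   1.5141     0.9406     0.7434     2.3462]
Δx = (I − A)⁻¹ Δd with Δd having +15 in the Agriculture component and 0 elsewhere.
So Δx_P = L_PA · (+15), where L_PA = adj(I−A)_PA / det(I−A) = 0.249500 / 0.1647875.
Δx_P = 0.249500 × (+15) / 0.1647875 = 3.7425 / 0.1647875 ≈ 22.71.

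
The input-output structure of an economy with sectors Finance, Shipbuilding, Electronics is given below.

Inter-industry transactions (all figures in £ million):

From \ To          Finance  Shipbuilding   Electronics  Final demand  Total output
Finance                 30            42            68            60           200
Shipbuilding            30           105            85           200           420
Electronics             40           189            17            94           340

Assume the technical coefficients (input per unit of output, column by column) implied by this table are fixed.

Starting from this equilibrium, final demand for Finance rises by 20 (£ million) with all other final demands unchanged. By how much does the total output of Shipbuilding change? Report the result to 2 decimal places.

Technical coefficients a_ij = z_ij / X_j:
  a_FF = 30/200 = 0.15, a_SF = 30/200 = 0.15, a_EF = 40/200 = 0.20
  a_FS = 42/420 = 0.10, a_SS = 105/420 = 0.25, a_ES = 189/420 = 0.45
  a_FE = 68/340 = 0.20, a_SE = 85/340 = 0.25, a_EE = 17/340 = 0.05
I − A =
  [   0.85    -0.10    -0.20]
  [  -0.15     0.75    -0.25]
  [  -0.20    -0.45     0.95]
Cofactors of I−A, C_ij = (−1)^(i+j)·(minor ij) (rows/columns in the sector order above):
  C_11 = (0.75)(0.95) − (-0.25)(-0.45) = 0.6000
  C_12 = −[(-0.15)(0.95) − (-0.25)(-0.20)] = 0.1925
  C_13 = (-0.15)(-0.45) − (0.75)(-0.20) = 0.2175
  C_21 = −[(-0.10)(0.95) − (-0.20)(-0.45)] = 0.1850
  C_22 = (0.85)(0.95) − (-0.20)(-0.20) = 0.7675
  C_23 = −[(0.85)(-0.45) − (-0.10)(-0.20)] = 0.4025
  C_31 = (-0.10)(-0.25) − (-0.20)(0.75) = 0.1750
  C_32 = −[(0.85)(-0.25) − (-0.20)(-0.15)] = 0.2425
  C_33 = (0.85)(0.75) − (-0.10)(-0.15) = 0.6225
det(I−A) = Σ_j (I−A)_1j·C_1j = (0.85)(0.6000) + (-0.10)(0.1925) + (-0.20)(0.2175) = 0.44725
adj(I−A) = Cᵀ =
  [ 0.6000   0.1850   0.1750]
  [ 0.1925   0.7675   0.2425]
  [ 0.2175   0.4025   0.6225]
(I − A)⁻¹ = adj(I−A) / det(I−A) ≈
  [   1.3415     0.4136     0.3913]
  [   0.4304     1.7160     0.5422]
  [   0.4863     0.8999     1.3918]
Δx = (I − A)⁻¹ Δd with Δd having +20 in the Finance component and 0 elsewhere.
So Δx_S = L_SF · (+20), where L_SF = adj(I−A)_SF / det(I−A) = 0.1925 / 0.44725.
Δx_S = 0.1925 × (+20) / 0.44725 = 3.85 / 0.44725 ≈ 8.61.

Δx_S = 8.61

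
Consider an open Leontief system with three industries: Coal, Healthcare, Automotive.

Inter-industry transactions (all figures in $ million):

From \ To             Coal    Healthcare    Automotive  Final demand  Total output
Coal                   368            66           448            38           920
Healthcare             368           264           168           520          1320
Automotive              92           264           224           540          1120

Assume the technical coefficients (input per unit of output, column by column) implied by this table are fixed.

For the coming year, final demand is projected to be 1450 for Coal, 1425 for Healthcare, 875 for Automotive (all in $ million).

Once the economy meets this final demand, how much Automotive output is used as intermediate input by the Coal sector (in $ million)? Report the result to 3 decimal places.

Technical coefficients a_ij = z_ij / X_j:
  a_CC = 368/920 = 0.40, a_HC = 368/920 = 0.40, a_AC = 92/920 = 0.10
  a_CH = 66/1320 = 0.05, a_HH = 264/1320 = 0.20, a_AH = 264/1320 = 0.20
  a_CA = 448/1120 = 0.40, a_HA = 168/1120 = 0.15, a_AA = 224/1120 = 0.20
I − A =
  [   0.60    -0.05    -0.40]
  [  -0.40     0.80    -0.15]
  [  -0.10    -0.20     0.80]
Cofactors of I−A, C_ij = (−1)^(i+j)·(minor ij) (rows/columns in the sector order above):
  C_11 = (0.80)(0.80) − (-0.15)(-0.20) = 0.6100
  C_12 = −[(-0.40)(0.80) − (-0.15)(-0.10)] = 0.3350
  C_13 = (-0.40)(-0.20) − (0.80)(-0.10) = 0.1600
  C_21 = −[(-0.05)(0.80) − (-0.40)(-0.20)] = 0.1200
  C_22 = (0.60)(0.80) − (-0.40)(-0.10) = 0.4400
  C_23 = −[(0.60)(-0.20) − (-0.05)(-0.10)] = 0.1250
  C_31 = (-0.05)(-0.15) − (-0.40)(0.80) = 0.3275
  C_32 = −[(0.60)(-0.15) − (-0.40)(-0.40)] = 0.2500
  C_33 = (0.60)(0.80) − (-0.05)(-0.40) = 0.4600
det(I−A) = Σ_j (I−A)_1j·C_1j = (0.60)(0.6100) + (-0.05)(0.3350) + (-0.40)(0.1600) = 0.28525
adj(I−A) = Cᵀ =
  [ 0.6100   0.1200   0.3275]
  [ 0.3350   0.4400   0.2500]
  [ 0.1600   0.1250   0.4600]
(I − A)⁻¹ = adj(I−A) / det(I−A) ≈
  [   2.1385     0.4207     1.1481]
  [   1.1744     1.5425     0.8764]
  [   0.5609     0.4382     1.6126]
First solve x = (I − A)⁻¹ d = adj(I−A)·d / det(I−A); in particular x_C = (0.6100·1450 + 0.1200·1425 + 0.3275·875) / 0.28525 = 1342.0625 / 0.28525 ≈ 4704.86415.
Intermediate flow from A to C: z_AC = a_AC · x_C = 0.10 × 1342.0625 / 0.28525 = 134.20625 / 0.28525 ≈ 470.486.

z_AC = 470.486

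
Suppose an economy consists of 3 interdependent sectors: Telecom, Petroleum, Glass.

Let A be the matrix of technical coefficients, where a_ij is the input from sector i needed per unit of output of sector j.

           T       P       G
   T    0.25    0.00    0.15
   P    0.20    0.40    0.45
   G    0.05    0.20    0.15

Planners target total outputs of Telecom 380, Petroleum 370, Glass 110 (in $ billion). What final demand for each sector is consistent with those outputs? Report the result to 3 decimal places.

I − A =
  [   0.75     0.00    -0.15]
  [  -0.20     0.60    -0.45]
  [  -0.05    -0.20     0.85]
d = (I − A) x:
  d_T = (+0.75)·380 + (+0.00)·370 + (-0.15)·110 = 268.500
  d_P = (-0.20)·380 + (+0.60)·370 + (-0.45)·110 = 96.500
  d_G = (-0.05)·380 + (-0.20)·370 + (+0.85)·110 = 0.500

d_T = 268.500, d_P = 96.500, d_G = 0.500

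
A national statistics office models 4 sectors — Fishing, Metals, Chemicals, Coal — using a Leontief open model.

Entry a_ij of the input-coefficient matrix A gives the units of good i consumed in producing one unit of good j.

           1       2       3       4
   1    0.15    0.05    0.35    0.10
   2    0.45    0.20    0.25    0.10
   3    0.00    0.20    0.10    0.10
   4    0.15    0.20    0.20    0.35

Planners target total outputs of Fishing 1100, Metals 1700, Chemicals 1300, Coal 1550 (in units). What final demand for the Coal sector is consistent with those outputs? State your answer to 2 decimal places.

I − A =
  [   0.85    -0.05    -0.35    -0.10]
  [  -0.45     0.80    -0.25    -0.10]
  [   0.00    -0.20     0.90    -0.10]
  [  -0.15    -0.20    -0.20     0.65]
d = (I − A) x:
  d_1 = (+0.85)·1100 + (-0.05)·1700 + (-0.35)·1300 + (-0.10)·1550 = 240.00
  d_2 = (-0.45)·1100 + (+0.80)·1700 + (-0.25)·1300 + (-0.10)·1550 = 385.00
  d_3 = (+0.00)·1100 + (-0.20)·1700 + (+0.90)·1300 + (-0.10)·1550 = 675.00
  d_4 = (-0.15)·1100 + (-0.20)·1700 + (-0.20)·1300 + (+0.65)·1550 = 242.50

d_4 = 242.50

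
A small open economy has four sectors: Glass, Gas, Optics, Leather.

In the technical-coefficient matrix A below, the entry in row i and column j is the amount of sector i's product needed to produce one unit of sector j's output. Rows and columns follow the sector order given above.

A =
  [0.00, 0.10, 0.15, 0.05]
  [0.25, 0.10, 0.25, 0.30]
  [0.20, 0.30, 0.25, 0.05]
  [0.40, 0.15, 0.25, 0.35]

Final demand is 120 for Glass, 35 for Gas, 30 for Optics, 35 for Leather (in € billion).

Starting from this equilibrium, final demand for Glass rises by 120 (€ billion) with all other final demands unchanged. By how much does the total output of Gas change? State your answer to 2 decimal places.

Δx_2 = 127.63

I − A =
  [   1.00    -0.10    -0.15    -0.05]
  [  -0.25     0.90    -0.25    -0.30]
  [  -0.20    -0.30     0.75    -0.05]
  [  -0.40    -0.15    -0.25     0.65]
Compute the cofactors C_ij = (−1)^(i+j)·(3×3 minor ij) of I−A; the adjugate is their transpose:
adj(I−A) = Cᵀ =
  [ 0.320625   0.087250   0.117875   0.074000]
  [ 0.261250   0.435000   0.278000   0.242250]
  [ 0.212625   0.213000   0.491875   0.152500]
  [ 0.339375   0.236000   0.325875   0.538000]
det(I−A) = Σ_j (I−A)_1j·C_1j = (1.00)(0.320625) + (-0.10)(0.261250) + (-0.15)(0.212625) + (-0.05)(0.339375) = 0.2456375
(I − A)⁻¹ = adj(I−A) / det(I−A) ≈
  [   1.3053     0.3552     0.4799     0.3013]
  [   1.0636     1.7709     1.1317     0.9862]
  [   0.8656     0.8671     2.0024     0.6208]
  [   1.3816     0.9608     1.3267     2.1902]
Δx = (I − A)⁻¹ Δd with Δd having +120 in the Glass component and 0 elsewhere.
So Δx_2 = L_21 · (+120), where L_21 = adj(I−A)_21 / det(I−A) = 0.261250 / 0.2456375.
Δx_2 = 0.261250 × (+120) / 0.2456375 = 31.35 / 0.2456375 ≈ 127.63.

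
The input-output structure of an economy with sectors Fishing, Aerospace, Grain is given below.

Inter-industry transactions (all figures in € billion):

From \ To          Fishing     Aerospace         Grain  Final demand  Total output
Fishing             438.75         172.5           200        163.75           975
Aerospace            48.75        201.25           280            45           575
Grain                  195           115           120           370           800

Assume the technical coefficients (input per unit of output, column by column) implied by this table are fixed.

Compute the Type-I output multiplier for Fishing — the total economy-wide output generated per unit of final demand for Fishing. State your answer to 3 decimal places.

m_F = 3.738

Technical coefficients a_ij = z_ij / X_j:
  a_FF = 438.75/975 = 0.45, a_AF = 48.75/975 = 0.05, a_GF = 195/975 = 0.20
  a_FA = 172.5/575 = 0.30, a_AA = 201.25/575 = 0.35, a_GA = 115/575 = 0.20
  a_FG = 200/800 = 0.25, a_AG = 280/800 = 0.35, a_GG = 120/800 = 0.15
I − A =
  [   0.55    -0.30    -0.25]
  [  -0.05     0.65    -0.35]
  [  -0.20    -0.20     0.85]
Cofactors of I−A, C_ij = (−1)^(i+j)·(minor ij) (rows/columns in the sector order above):
  C_11 = (0.65)(0.85) − (-0.35)(-0.20) = 0.4825
  C_12 = −[(-0.05)(0.85) − (-0.35)(-0.20)] = 0.1125
  C_13 = (-0.05)(-0.20) − (0.65)(-0.20) = 0.1400
  C_21 = −[(-0.30)(0.85) − (-0.25)(-0.20)] = 0.3050
  C_22 = (0.55)(0.85) − (-0.25)(-0.20) = 0.4175
  C_23 = −[(0.55)(-0.20) − (-0.30)(-0.20)] = 0.1700
  C_31 = (-0.30)(-0.35) − (-0.25)(0.65) = 0.2675
  C_32 = −[(0.55)(-0.35) − (-0.25)(-0.05)] = 0.2050
  C_33 = (0.55)(0.65) − (-0.30)(-0.05) = 0.3425
det(I−A) = Σ_j (I−A)_1j·C_1j = (0.55)(0.4825) + (-0.30)(0.1125) + (-0.25)(0.1400) = 0.196625
adj(I−A) = Cᵀ =
  [ 0.4825   0.3050   0.2675]
  [ 0.1125   0.4175   0.2050]
  [ 0.1400   0.1700   0.3425]
(I − A)⁻¹ = adj(I−A) / det(I−A) ≈
  [   2.4539     1.5512     1.3605]
  [   0.5722     2.1233     1.0426]
  [   0.7120     0.8646     1.7419]
The output multiplier for sector j is the column-j sum of the Leontief inverse (I − A)⁻¹ = adj(I−A) / det(I−A).
Column F of adj(I−A): (0.4825, 0.1125, 0.1400); det(I−A) = 0.196625.
m_F = (0.4825 + 0.1125 + 0.1400) / 0.196625 = 0.735 / 0.196625 ≈ 3.738.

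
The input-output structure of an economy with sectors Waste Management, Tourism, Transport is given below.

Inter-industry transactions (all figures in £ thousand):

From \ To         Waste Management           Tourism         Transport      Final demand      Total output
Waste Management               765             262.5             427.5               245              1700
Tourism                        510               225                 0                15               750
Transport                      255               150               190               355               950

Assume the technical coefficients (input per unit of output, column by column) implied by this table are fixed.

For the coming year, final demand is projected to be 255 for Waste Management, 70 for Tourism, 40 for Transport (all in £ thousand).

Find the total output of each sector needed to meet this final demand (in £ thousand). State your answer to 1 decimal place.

Technical coefficients a_ij = z_ij / X_j:
  a_11 = 765/1700 = 0.45, a_21 = 510/1700 = 0.30, a_31 = 255/1700 = 0.15
  a_12 = 262.5/750 = 0.35, a_22 = 225/750 = 0.30, a_32 = 150/750 = 0.20
  a_13 = 427.5/950 = 0.45, a_23 = 0/950 = 0.00, a_33 = 190/950 = 0.20
I − A =
  [   0.55    -0.35    -0.45]
  [  -0.30     0.70     0.00]
  [  -0.15    -0.20     0.80]
Cofactors of I−A, C_ij = (−1)^(i+j)·(minor ij) (rows/columns in the sector order above):
  C_11 = (0.70)(0.80) − (0.00)(-0.20) = 0.5600
  C_12 = −[(-0.30)(0.80) − (0.00)(-0.15)] = 0.2400
  C_13 = (-0.30)(-0.20) − (0.70)(-0.15) = 0.1650
  C_21 = −[(-0.35)(0.80) − (-0.45)(-0.20)] = 0.3700
  C_22 = (0.55)(0.80) − (-0.45)(-0.15) = 0.3725
  C_23 = −[(0.55)(-0.20) − (-0.35)(-0.15)] = 0.1625
  C_31 = (-0.35)(0.00) − (-0.45)(0.70) = 0.3150
  C_32 = −[(0.55)(0.00) − (-0.45)(-0.30)] = 0.1350
  C_33 = (0.55)(0.70) − (-0.35)(-0.30) = 0.2800
det(I−A) = Σ_j (I−A)_1j·C_1j = (0.55)(0.5600) + (-0.35)(0.2400) + (-0.45)(0.1650) = 0.14975
adj(I−A) = Cᵀ =
  [ 0.5600   0.3700   0.3150]
  [ 0.2400   0.3725   0.1350]
  [ 0.1650   0.1625   0.2800]
(I − A)⁻¹ = adj(I−A) / det(I−A) ≈
  [   3.7396     2.4708     2.1035]
  [   1.6027     2.4875     0.9015]
  [   1.1018     1.0851     1.8698]
x = (I − A)⁻¹ d = adj(I−A)·d / det(I−A), with det(I−A) = 0.14975:
  x_1 = (0.5600·255 + 0.3700·70 + 0.3150·40) / 0.14975 = 181.30 / 0.14975 ≈ 1210.7
  x_2 = (0.2400·255 + 0.3725·70 + 0.1350·40) / 0.14975 = 92.675 / 0.14975 ≈ 618.9
  x_3 = (0.1650·255 + 0.1625·70 + 0.2800·40) / 0.14975 = 64.65 / 0.14975 ≈ 431.7

x_1 = 1210.7, x_2 = 618.9, x_3 = 431.7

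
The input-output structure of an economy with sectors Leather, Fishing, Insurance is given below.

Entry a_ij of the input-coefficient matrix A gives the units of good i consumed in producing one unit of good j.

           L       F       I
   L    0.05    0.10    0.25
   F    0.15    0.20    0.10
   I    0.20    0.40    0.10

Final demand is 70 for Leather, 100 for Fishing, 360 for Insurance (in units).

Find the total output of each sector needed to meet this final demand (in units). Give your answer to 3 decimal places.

I − A =
  [   0.95    -0.10    -0.25]
  [  -0.15     0.80    -0.10]
  [  -0.20    -0.40     0.90]
Cofactors of I−A, C_ij = (−1)^(i+j)·(minor ij) (rows/columns in the sector order above):
  C_11 = (0.80)(0.90) − (-0.10)(-0.40) = 0.6800
  C_12 = −[(-0.15)(0.90) − (-0.10)(-0.20)] = 0.1550
  C_13 = (-0.15)(-0.40) − (0.80)(-0.20) = 0.2200
  C_21 = −[(-0.10)(0.90) − (-0.25)(-0.40)] = 0.1900
  C_22 = (0.95)(0.90) − (-0.25)(-0.20) = 0.8050
  C_23 = −[(0.95)(-0.40) − (-0.10)(-0.20)] = 0.4000
  C_31 = (-0.10)(-0.10) − (-0.25)(0.80) = 0.2100
  C_32 = −[(0.95)(-0.10) − (-0.25)(-0.15)] = 0.1325
  C_33 = (0.95)(0.80) − (-0.10)(-0.15) = 0.7450
det(I−A) = Σ_j (I−A)_1j·C_1j = (0.95)(0.6800) + (-0.10)(0.1550) + (-0.25)(0.2200) = 0.5755
adj(I−A) = Cᵀ =
  [ 0.6800   0.1900   0.2100]
  [ 0.1550   0.8050   0.1325]
  [ 0.2200   0.4000   0.7450]
(I − A)⁻¹ = adj(I−A) / det(I−A) ≈
  [   1.1816     0.3301     0.3649]
  [   0.2693     1.3988     0.2302]
  [   0.3823     0.6950     1.2945]
x = (I − A)⁻¹ d = adj(I−A)·d / det(I−A), with det(I−A) = 0.5755:
  x_L = (0.6800·70 + 0.1900·100 + 0.2100·360) / 0.5755 = 142.20 / 0.5755 ≈ 247.089
  x_F = (0.1550·70 + 0.8050·100 + 0.1325·360) / 0.5755 = 139.05 / 0.5755 ≈ 241.616
  x_I = (0.2200·70 + 0.4000·100 + 0.7450·360) / 0.5755 = 323.60 / 0.5755 ≈ 562.294

x_L = 247.089, x_F = 241.616, x_I = 562.294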